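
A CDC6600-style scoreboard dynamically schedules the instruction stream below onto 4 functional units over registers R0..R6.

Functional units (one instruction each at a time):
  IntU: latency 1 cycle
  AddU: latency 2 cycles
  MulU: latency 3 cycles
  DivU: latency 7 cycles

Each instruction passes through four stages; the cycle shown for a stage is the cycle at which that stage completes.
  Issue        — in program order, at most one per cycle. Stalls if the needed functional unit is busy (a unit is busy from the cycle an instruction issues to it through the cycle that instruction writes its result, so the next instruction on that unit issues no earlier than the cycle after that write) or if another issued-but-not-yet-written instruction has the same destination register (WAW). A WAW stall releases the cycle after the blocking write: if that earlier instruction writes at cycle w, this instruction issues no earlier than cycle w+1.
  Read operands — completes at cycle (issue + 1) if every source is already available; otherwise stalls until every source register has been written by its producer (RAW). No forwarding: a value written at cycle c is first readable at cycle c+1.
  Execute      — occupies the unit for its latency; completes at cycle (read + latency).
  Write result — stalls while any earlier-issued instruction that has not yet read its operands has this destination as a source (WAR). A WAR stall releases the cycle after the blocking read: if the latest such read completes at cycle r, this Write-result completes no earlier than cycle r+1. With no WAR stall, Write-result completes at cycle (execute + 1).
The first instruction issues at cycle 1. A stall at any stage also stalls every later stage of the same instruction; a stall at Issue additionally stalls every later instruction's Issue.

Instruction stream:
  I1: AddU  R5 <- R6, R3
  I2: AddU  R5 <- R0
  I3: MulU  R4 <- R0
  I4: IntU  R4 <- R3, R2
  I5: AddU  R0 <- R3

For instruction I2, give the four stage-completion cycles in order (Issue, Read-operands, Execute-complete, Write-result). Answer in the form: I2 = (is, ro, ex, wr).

[1] I1→AddU
[2] I1 RO
[4] I1 EX
[5] I1 WR R5
[6] I2→AddU
[7] I2 RO; I3→MulU
[8] I3 RO
[9] I2 EX
[10] I2 WR R5
[11] I3 EX
[12] I3 WR R4
[13] I4→IntU
[14] I4 RO; I5→AddU
[15] I4 EX; I5 RO
[16] I4 WR R4
[17] I5 EX
[18] I5 WR R0

I2 = (6, 7, 9, 10)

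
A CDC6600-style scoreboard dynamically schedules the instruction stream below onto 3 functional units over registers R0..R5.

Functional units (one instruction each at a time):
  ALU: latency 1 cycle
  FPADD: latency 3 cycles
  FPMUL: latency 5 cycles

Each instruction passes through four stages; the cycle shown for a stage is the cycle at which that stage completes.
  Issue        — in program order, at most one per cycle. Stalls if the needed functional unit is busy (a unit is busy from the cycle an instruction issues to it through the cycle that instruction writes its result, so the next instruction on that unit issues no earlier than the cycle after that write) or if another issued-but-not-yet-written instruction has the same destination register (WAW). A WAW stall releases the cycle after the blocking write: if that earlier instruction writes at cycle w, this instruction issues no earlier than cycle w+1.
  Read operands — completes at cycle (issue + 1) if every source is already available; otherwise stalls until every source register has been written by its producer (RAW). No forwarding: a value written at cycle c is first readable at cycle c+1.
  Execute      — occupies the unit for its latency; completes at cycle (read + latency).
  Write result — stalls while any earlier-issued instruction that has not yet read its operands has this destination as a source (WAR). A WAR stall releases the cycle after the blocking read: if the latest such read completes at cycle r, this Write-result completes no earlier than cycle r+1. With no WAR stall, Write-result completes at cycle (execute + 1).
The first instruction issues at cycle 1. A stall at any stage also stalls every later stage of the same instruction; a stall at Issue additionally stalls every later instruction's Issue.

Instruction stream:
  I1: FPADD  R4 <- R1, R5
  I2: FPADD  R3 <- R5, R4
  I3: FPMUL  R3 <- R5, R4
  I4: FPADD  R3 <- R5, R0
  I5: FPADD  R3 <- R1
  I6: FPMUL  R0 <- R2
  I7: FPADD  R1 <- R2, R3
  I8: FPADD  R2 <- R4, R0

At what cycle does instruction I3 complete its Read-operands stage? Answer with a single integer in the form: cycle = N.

c1: I1→FPADD
c2: I1 RO
c5: I1 EX
c6: I1 WR R4
c7: I2→FPADD
c8: I2 RO
c11: I2 EX
c12: I2 WR R3
c13: I3→FPMUL
c14: I3 RO
c19: I3 EX
c20: I3 WR R3
c21: I4→FPADD
c22: I4 RO
c25: I4 EX
c26: I4 WR R3
c27: I5→FPADD
c28: I5 RO | I6→FPMUL
c29: I6 RO
c31: I5 EX
c32: I5 WR R3
c33: I7→FPADD
c34: I6 EX | I7 RO
c35: I6 WR R0
c37: I7 EX
c38: I7 WR R1
c39: I8→FPADD
c40: I8 RO
c43: I8 EX
c44: I8 WR R2

cycle = 14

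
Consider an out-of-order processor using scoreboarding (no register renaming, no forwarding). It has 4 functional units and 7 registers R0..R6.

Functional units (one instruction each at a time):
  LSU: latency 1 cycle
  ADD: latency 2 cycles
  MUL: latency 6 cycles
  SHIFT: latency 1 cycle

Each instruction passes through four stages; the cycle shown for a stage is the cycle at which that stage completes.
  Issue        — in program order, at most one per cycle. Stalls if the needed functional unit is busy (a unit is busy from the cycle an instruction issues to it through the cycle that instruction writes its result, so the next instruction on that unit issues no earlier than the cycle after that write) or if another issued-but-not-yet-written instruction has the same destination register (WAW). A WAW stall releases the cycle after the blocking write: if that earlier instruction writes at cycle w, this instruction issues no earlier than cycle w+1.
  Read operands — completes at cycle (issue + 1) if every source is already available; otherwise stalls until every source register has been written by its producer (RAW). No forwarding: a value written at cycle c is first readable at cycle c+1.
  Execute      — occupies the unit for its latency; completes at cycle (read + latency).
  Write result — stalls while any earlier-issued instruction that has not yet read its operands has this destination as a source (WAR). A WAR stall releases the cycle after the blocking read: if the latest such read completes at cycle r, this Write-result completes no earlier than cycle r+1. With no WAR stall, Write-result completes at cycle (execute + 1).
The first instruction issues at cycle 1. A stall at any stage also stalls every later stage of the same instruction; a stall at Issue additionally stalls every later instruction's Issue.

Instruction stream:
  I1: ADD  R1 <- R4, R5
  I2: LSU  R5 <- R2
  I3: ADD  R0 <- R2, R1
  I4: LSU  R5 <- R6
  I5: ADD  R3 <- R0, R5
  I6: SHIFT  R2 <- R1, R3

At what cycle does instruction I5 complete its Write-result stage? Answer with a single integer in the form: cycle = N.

cycle = 15

  I1 | 1 | 2 | 4 | 5
  I2 | 2 | 3 | 4 | 5
  I3 | 6 | 7 | 9 | 10   struct: ADD busy until I1 writes@5
  I4 | 7 | 8 | 9 | 10
  I5 | 11 | 12 | 14 | 15   struct: ADD busy until I3 writes@10
  I6 | 12 | 16 | 17 | 18   RAW R3: wait I5 write@15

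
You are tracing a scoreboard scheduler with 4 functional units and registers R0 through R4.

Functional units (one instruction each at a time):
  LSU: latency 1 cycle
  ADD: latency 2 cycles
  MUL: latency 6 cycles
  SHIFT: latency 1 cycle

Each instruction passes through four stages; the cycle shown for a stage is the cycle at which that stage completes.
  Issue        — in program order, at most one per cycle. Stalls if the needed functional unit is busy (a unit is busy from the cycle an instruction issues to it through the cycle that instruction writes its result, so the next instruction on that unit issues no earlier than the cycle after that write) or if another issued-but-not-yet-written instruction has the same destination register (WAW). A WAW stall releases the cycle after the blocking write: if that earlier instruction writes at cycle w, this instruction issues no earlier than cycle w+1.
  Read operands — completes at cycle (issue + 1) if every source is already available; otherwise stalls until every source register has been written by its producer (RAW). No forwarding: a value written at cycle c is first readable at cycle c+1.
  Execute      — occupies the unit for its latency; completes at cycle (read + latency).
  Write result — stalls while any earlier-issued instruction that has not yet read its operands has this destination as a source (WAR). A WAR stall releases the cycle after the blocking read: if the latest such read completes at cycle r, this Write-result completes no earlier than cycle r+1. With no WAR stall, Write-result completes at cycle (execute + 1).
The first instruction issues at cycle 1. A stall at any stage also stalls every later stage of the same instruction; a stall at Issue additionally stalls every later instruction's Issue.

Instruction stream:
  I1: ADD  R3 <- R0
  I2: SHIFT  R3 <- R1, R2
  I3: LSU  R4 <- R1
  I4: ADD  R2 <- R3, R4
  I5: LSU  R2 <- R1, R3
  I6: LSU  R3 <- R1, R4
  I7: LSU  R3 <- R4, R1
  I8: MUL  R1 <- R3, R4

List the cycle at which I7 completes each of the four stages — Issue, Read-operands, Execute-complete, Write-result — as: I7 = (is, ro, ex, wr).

1) issue 1, read 2, done 4, write 5
2) issue 6, read 7, done 8, write 9  <WAW R3: wait I1 write@5>
3) issue 7, read 8, done 9, write 10
4) issue 8, read 11, done 13, write 14  <RAW R4: wait I3 write@10>
5) issue 15, read 16, done 17, write 18  <WAW R2: wait I4 write@14>
6) issue 19, read 20, done 21, write 22  <struct: LSU busy until I5 writes@18>
7) issue 23, read 24, done 25, write 26  <struct: LSU busy until I6 writes@22>
8) issue 24, read 27, done 33, write 34  <RAW R3: wait I7 write@26>

I7 = (23, 24, 25, 26)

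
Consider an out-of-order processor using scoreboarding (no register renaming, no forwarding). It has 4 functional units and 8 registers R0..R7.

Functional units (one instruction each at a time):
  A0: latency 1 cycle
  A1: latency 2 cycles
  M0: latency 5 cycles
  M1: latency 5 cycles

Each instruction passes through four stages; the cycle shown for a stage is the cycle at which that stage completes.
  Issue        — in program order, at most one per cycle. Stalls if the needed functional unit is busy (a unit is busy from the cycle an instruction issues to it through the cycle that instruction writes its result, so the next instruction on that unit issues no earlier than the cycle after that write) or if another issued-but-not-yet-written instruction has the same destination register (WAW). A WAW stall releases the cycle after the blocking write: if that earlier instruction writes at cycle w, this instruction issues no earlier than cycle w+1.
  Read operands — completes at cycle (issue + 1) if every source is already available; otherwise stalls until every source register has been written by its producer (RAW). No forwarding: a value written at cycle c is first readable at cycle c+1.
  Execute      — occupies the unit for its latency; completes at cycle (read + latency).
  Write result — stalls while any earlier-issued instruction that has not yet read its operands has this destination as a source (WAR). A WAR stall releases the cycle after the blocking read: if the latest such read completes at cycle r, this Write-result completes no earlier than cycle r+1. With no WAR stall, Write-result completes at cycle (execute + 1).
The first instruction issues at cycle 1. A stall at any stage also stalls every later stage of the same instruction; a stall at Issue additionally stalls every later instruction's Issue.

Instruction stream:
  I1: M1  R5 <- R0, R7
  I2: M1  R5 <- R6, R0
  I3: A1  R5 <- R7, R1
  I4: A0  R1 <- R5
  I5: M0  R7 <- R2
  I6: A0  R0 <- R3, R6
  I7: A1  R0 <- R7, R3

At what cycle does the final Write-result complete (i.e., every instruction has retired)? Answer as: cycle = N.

cycle = 33

[I1] 1/2/7/8
[I2] 9/10/15/16  (struct: M1 busy until I1 writes@8)
[I3] 17/18/20/21  (WAW R5: wait I2 write@16)
[I4] 18/22/23/24  (RAW R5: wait I3 write@21)
[I5] 19/20/25/26
[I6] 25/26/27/28  (struct: A0 busy until I4 writes@24)
[I7] 29/30/32/33  (WAW R0: wait I6 write@28)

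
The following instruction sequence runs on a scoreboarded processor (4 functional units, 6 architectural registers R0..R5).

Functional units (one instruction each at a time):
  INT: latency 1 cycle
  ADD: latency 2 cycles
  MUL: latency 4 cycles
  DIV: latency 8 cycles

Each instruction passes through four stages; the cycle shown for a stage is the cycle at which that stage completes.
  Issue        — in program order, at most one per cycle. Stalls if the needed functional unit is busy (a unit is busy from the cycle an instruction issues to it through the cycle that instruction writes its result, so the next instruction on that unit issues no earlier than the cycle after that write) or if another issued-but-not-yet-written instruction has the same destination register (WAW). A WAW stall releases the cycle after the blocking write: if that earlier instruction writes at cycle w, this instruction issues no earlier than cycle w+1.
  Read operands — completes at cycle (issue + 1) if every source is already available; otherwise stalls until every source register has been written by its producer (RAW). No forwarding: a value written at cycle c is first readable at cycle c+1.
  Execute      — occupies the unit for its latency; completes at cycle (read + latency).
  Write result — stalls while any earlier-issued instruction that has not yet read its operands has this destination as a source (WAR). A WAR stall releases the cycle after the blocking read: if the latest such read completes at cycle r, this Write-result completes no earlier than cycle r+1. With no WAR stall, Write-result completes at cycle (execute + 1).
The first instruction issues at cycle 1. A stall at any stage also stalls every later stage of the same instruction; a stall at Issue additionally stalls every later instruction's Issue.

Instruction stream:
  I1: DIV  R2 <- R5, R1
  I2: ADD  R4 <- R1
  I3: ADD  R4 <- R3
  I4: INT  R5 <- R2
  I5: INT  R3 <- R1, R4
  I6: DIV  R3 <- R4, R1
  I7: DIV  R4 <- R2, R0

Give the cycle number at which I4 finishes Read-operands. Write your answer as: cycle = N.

I1: IS=1 RO=2 EX=10 WR=11
I2: IS=2 RO=3 EX=5 WR=6
I3: IS=7 RO=8 EX=10 WR=11  [struct: ADD busy until I2 writes@6]
I4: IS=8 RO=12 EX=13 WR=14  [RAW R2: wait I1 write@11]
I5: IS=15 RO=16 EX=17 WR=18  [struct: INT busy until I4 writes@14]
I6: IS=19 RO=20 EX=28 WR=29  [WAW R3: wait I5 write@18]
I7: IS=30 RO=31 EX=39 WR=40  [struct: DIV busy until I6 writes@29]

cycle = 12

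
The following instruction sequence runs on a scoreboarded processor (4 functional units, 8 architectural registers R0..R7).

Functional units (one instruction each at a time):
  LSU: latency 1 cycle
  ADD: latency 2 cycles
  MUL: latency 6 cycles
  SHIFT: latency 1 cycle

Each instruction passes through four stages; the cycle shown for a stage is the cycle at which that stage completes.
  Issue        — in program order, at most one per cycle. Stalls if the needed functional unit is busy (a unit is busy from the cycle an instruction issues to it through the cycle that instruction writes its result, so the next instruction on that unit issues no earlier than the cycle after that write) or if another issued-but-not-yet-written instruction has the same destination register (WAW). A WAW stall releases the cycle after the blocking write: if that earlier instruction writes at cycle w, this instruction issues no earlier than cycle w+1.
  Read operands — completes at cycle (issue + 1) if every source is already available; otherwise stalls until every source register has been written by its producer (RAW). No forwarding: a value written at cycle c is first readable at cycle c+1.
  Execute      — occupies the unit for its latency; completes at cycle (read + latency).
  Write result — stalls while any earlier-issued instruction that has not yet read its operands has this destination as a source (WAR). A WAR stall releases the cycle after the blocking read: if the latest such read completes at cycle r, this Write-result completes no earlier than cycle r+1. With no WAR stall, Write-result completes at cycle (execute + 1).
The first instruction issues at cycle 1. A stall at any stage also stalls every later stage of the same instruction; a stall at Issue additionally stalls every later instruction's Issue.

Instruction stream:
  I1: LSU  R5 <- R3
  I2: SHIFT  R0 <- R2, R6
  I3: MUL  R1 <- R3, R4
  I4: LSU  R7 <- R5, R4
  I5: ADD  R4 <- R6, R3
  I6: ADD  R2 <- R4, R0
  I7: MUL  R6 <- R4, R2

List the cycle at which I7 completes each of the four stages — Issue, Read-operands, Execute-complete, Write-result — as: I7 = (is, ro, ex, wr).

I7 = (12, 16, 22, 23)

I1  is:1  ro:2  ex:3  wr:4
I2  is:2  ro:3  ex:4  wr:5
I3  is:3  ro:4  ex:10  wr:11
I4  is:5  ro:6  ex:7  wr:8  — struct: LSU busy until I1 writes@4
I5  is:6  ro:7  ex:9  wr:10
I6  is:11  ro:12  ex:14  wr:15  — struct: ADD busy until I5 writes@10
I7  is:12  ro:16  ex:22  wr:23  — RAW R2: wait I6 write@15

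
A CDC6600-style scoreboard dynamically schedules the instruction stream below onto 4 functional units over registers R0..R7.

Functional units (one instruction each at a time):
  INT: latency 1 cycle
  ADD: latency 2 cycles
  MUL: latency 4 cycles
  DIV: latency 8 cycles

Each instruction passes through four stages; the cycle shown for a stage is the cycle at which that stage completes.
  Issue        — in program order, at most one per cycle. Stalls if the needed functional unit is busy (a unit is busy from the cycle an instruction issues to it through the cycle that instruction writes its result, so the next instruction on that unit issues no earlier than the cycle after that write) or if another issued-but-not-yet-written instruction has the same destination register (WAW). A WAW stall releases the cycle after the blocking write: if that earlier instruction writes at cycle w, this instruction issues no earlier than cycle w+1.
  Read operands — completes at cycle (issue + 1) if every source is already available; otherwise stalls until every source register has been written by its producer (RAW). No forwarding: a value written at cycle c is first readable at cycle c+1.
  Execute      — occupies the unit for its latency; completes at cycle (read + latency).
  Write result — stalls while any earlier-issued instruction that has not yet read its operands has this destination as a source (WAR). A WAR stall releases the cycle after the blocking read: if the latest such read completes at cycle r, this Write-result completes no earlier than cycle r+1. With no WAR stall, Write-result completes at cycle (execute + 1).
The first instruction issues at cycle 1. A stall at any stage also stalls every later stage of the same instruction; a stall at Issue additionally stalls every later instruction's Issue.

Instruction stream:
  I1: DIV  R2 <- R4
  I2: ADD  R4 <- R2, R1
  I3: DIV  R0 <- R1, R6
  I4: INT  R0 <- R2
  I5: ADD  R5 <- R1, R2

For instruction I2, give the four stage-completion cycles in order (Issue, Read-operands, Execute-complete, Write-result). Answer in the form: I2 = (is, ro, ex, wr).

I2 = (2, 12, 14, 15)

I1  is:1  ro:2  ex:10  wr:11
I2  is:2  ro:12  ex:14  wr:15  — RAW R2: wait I1 write@11
I3  is:12  ro:13  ex:21  wr:22  — struct: DIV busy until I1 writes@11
I4  is:23  ro:24  ex:25  wr:26  — WAW R0: wait I3 write@22
I5  is:24  ro:25  ex:27  wr:28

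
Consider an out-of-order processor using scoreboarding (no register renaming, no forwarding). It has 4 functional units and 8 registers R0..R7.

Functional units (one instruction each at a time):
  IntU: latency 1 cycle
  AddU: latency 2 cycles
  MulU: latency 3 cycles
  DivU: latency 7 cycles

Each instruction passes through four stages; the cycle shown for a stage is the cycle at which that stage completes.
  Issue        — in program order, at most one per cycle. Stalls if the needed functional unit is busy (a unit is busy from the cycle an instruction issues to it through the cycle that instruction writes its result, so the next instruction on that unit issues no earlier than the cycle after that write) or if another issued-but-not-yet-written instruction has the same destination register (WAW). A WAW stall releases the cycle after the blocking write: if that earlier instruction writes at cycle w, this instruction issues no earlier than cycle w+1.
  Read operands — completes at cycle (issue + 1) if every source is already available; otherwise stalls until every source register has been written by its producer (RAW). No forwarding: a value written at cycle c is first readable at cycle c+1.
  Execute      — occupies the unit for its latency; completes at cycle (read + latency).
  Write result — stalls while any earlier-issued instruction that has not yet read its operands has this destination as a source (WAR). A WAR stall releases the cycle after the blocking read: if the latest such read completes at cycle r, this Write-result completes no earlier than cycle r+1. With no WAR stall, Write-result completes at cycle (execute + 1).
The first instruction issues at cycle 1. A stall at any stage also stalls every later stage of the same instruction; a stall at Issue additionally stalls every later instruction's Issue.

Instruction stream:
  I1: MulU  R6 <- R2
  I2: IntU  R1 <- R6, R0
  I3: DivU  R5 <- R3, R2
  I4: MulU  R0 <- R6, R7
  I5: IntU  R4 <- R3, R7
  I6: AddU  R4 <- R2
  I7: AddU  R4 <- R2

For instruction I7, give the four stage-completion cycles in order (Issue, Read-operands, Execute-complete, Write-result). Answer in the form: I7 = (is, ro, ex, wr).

c1: I1→MulU
c2: I1 RO, I2→IntU
c3: I3→DivU
c4: I3 RO
c5: I1 EX
c6: I1 WR R6
c7: I2 RO, I4→MulU
c8: I2 EX, I4 RO
c9: I2 WR R1
c10: I5→IntU
c11: I3 EX, I4 EX, I5 RO
c12: I3 WR R5, I4 WR R0, I5 EX
c13: I5 WR R4
c14: I6→AddU
c15: I6 RO
c17: I6 EX
c18: I6 WR R4
c19: I7→AddU
c20: I7 RO
c22: I7 EX
c23: I7 WR R4

I7 = (19, 20, 22, 23)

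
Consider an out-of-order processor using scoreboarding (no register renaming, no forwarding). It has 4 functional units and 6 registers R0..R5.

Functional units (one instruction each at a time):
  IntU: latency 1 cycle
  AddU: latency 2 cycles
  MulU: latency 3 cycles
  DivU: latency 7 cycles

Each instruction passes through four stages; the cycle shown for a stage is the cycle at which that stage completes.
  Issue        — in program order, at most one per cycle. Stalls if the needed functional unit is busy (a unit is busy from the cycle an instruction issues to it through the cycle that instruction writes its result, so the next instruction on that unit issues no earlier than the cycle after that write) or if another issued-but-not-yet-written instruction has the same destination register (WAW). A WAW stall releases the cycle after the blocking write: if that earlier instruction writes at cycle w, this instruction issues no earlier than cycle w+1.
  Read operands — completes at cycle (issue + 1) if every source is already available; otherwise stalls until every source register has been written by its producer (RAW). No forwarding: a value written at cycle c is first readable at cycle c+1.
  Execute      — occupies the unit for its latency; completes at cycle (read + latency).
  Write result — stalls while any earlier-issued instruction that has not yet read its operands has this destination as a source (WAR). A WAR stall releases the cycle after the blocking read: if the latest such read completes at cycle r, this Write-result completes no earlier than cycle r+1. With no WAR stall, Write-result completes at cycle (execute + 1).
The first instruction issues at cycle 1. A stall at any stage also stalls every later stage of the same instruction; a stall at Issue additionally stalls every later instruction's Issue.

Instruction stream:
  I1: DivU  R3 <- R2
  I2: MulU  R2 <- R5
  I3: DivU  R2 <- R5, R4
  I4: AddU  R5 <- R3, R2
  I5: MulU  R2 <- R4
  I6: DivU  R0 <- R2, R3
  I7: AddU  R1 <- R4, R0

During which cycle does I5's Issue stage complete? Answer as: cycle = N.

1) issue 1, read 2, done 9, write 10
2) issue 2, read 3, done 6, write 7
3) issue 11, read 12, done 19, write 20  <struct: DivU busy until I1 writes@10>
4) issue 12, read 21, done 23, write 24  <RAW R2: wait I3 write@20>
5) issue 21, read 22, done 25, write 26  <WAW R2: wait I3 write@20>
6) issue 22, read 27, done 34, write 35  <RAW R2: wait I5 write@26>
7) issue 25, read 36, done 38, write 39  <struct: AddU busy until I4 writes@24 / RAW R0: wait I6 write@35>

cycle = 21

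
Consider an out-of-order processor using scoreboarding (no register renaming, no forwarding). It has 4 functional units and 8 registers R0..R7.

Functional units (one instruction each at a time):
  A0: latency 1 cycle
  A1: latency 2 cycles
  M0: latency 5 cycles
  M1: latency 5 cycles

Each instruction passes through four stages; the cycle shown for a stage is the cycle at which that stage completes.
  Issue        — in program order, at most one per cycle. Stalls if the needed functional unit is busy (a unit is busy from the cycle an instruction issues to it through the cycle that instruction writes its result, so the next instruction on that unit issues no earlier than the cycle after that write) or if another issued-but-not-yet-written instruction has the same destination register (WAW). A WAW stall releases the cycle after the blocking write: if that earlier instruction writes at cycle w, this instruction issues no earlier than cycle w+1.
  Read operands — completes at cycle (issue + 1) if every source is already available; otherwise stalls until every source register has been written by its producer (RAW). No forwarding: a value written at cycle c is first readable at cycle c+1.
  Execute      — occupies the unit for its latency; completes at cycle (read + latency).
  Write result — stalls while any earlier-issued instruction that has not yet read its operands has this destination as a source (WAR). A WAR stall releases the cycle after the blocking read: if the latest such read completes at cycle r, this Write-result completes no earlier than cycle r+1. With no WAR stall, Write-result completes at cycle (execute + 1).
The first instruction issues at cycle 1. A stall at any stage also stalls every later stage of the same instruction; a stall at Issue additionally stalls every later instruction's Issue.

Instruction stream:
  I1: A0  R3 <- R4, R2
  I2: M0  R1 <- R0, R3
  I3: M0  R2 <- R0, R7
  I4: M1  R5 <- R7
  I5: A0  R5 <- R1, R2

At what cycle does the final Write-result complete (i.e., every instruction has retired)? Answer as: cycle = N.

cycle = 24

cycle 1: I1→A0
cycle 2: I1 RO, I2→M0
cycle 3: I1 EX
cycle 4: I1 WR R3
cycle 5: I2 RO
cycle 10: I2 EX
cycle 11: I2 WR R1
cycle 12: I3→M0
cycle 13: I3 RO, I4→M1
cycle 14: I4 RO
cycle 18: I3 EX
cycle 19: I3 WR R2, I4 EX
cycle 20: I4 WR R5
cycle 21: I5→A0
cycle 22: I5 RO
cycle 23: I5 EX
cycle 24: I5 WR R5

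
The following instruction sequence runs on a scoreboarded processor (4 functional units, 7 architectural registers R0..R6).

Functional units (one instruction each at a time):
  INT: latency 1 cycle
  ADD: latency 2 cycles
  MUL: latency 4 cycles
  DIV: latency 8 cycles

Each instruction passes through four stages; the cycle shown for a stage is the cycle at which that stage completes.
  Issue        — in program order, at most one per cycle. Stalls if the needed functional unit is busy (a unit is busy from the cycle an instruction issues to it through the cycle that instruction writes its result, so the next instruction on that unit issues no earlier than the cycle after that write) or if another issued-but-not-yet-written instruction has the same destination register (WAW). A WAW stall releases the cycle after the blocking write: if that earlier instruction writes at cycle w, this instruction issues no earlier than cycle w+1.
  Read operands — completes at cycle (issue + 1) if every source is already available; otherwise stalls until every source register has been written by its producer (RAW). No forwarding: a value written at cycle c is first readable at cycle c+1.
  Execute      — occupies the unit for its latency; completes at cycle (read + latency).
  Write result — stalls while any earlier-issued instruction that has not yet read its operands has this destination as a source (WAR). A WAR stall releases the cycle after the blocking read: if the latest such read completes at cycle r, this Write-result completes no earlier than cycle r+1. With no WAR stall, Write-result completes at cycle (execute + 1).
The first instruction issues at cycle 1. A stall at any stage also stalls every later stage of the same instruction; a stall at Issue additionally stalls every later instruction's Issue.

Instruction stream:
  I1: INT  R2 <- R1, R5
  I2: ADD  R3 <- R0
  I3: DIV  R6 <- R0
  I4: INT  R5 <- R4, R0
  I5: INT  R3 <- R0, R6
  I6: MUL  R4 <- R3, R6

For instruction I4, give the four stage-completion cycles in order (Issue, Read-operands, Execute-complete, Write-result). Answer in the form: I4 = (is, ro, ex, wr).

[1] I1→INT
[2] I1 RO; I2→ADD
[3] I1 EX; I2 RO; I3→DIV
[4] I1 WR R2; I3 RO
[5] I2 EX; I4→INT
[6] I2 WR R3; I4 RO
[7] I4 EX
[8] I4 WR R5
[9] I5→INT
[10] I6→MUL
[12] I3 EX
[13] I3 WR R6
[14] I5 RO
[15] I5 EX
[16] I5 WR R3
[17] I6 RO
[21] I6 EX
[22] I6 WR R4

I4 = (5, 6, 7, 8)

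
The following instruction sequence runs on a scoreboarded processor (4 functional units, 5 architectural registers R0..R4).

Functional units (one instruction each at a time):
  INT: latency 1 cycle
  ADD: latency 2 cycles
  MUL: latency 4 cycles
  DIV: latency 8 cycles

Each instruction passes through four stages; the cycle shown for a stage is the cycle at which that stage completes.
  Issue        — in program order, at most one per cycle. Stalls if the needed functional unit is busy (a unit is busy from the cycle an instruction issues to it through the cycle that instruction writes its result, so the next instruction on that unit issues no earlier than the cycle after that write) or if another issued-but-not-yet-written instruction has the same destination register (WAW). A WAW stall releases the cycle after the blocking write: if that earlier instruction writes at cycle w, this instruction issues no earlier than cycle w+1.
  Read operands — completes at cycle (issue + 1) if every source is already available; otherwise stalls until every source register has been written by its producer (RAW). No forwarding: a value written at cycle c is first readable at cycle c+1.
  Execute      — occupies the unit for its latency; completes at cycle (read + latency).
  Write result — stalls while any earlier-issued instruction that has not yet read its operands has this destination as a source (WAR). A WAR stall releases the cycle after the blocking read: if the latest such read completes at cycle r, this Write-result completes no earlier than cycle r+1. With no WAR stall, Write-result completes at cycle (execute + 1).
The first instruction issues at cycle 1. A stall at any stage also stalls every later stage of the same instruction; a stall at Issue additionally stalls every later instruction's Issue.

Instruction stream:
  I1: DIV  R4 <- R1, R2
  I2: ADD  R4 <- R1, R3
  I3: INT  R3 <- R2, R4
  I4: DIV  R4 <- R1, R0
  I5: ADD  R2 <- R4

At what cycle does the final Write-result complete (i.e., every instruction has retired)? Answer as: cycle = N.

I1 -> (1, 2, 10, 11)
I2 -> (12, 13, 15, 16)  // WAW R4: wait I1 write@11
I3 -> (13, 17, 18, 19)  // RAW R4: wait I2 write@16
I4 -> (17, 18, 26, 27)  // WAW R4: wait I2 write@16
I5 -> (18, 28, 30, 31)  // RAW R4: wait I4 write@27

cycle = 31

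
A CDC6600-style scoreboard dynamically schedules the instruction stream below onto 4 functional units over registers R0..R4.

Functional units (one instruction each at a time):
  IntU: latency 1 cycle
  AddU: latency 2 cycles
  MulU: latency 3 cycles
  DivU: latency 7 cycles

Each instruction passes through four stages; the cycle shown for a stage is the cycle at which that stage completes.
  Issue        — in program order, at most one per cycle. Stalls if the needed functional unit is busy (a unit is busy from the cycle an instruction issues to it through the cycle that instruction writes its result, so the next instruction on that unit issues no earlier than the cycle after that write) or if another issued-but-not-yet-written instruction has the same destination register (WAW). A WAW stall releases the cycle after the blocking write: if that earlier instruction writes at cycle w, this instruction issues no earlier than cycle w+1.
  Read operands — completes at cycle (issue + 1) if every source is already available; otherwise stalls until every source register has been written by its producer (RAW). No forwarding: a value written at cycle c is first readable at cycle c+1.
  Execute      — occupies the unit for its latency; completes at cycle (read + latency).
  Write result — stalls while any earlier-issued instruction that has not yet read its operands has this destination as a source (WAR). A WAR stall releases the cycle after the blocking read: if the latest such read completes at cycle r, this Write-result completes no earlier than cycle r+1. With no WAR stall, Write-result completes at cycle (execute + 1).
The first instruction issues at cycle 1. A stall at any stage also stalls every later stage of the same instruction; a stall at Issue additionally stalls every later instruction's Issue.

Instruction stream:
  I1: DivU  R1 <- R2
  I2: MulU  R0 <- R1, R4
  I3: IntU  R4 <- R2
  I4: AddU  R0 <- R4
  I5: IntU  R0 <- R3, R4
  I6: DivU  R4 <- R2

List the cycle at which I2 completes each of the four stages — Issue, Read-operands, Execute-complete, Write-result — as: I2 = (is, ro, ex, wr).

I2 = (2, 11, 14, 15)

I1: IS=1 RO=2 EX=9 WR=10
I2: IS=2 RO=11 EX=14 WR=15  [RAW R1: wait I1 write@10]
I3: IS=3 RO=4 EX=5 WR=12  [WAR R4: wait I2 read@11]
I4: IS=16 RO=17 EX=19 WR=20  [WAW R0: wait I2 write@15]
I5: IS=21 RO=22 EX=23 WR=24  [WAW R0: wait I4 write@20]
I6: IS=22 RO=23 EX=30 WR=31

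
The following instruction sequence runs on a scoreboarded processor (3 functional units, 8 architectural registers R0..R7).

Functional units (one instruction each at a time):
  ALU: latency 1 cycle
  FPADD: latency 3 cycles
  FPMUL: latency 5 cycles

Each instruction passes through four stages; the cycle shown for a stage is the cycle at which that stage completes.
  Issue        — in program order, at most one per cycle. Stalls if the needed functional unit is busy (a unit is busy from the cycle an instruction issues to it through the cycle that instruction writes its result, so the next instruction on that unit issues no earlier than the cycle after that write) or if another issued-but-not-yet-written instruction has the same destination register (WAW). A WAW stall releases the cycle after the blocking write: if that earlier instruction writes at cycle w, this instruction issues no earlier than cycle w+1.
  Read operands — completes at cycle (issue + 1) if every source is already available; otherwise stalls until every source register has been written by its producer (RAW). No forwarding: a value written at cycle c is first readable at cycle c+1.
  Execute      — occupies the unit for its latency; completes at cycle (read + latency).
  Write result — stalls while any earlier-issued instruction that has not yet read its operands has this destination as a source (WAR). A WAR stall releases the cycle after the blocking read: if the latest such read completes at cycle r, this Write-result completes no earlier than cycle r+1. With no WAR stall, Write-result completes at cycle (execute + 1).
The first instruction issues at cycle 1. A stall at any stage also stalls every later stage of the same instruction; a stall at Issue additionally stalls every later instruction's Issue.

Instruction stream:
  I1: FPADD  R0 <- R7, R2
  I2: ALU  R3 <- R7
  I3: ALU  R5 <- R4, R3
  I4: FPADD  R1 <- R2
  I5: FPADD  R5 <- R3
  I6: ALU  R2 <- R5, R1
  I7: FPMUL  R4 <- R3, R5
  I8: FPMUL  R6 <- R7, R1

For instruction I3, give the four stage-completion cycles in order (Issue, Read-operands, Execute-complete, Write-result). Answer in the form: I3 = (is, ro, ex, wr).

I3 = (6, 7, 8, 9)

I1 -> (1, 2, 5, 6)
I2 -> (2, 3, 4, 5)
I3 -> (6, 7, 8, 9)  // struct: ALU busy until I2 writes@5
I4 -> (7, 8, 11, 12)
I5 -> (13, 14, 17, 18)  // struct: FPADD busy until I4 writes@12
I6 -> (14, 19, 20, 21)  // RAW R5: wait I5 write@18
I7 -> (15, 19, 24, 25)  // RAW R5: wait I5 write@18
I8 -> (26, 27, 32, 33)  // struct: FPMUL busy until I7 writes@25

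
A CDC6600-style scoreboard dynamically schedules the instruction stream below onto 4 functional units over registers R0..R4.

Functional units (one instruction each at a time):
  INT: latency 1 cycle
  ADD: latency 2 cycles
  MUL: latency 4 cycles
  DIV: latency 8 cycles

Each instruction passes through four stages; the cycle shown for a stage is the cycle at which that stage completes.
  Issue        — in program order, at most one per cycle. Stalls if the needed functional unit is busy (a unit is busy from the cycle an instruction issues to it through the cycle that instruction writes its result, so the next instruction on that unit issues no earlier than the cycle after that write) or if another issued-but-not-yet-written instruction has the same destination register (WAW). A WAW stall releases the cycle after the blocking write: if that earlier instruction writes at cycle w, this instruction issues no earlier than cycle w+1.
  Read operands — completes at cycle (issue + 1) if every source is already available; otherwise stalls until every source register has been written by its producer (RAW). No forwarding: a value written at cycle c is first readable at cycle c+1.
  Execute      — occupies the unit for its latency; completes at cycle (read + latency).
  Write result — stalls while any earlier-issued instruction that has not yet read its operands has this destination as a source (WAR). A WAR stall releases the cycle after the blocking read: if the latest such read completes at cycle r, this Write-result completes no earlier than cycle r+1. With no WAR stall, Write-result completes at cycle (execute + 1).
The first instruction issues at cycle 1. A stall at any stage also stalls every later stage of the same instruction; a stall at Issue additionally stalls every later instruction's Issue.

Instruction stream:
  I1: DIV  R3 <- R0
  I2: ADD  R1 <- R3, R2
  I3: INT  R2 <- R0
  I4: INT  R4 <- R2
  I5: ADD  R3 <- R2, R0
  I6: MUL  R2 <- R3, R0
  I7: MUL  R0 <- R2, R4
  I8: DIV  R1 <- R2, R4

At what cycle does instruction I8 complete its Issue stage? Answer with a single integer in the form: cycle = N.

cycle = 28

cycle 1: I1→DIV
cycle 2: I1 RO, I2→ADD
cycle 3: I3→INT
cycle 4: I3 RO
cycle 5: I3 EX
cycle 10: I1 EX
cycle 11: I1 WR R3
cycle 12: I2 RO
cycle 13: I3 WR R2
cycle 14: I2 EX, I4→INT
cycle 15: I2 WR R1, I4 RO
cycle 16: I4 EX, I5→ADD
cycle 17: I4 WR R4, I5 RO, I6→MUL
cycle 19: I5 EX
cycle 20: I5 WR R3
cycle 21: I6 RO
cycle 25: I6 EX
cycle 26: I6 WR R2
cycle 27: I7→MUL
cycle 28: I7 RO, I8→DIV
cycle 29: I8 RO
cycle 32: I7 EX
cycle 33: I7 WR R0
cycle 37: I8 EX
cycle 38: I8 WR R1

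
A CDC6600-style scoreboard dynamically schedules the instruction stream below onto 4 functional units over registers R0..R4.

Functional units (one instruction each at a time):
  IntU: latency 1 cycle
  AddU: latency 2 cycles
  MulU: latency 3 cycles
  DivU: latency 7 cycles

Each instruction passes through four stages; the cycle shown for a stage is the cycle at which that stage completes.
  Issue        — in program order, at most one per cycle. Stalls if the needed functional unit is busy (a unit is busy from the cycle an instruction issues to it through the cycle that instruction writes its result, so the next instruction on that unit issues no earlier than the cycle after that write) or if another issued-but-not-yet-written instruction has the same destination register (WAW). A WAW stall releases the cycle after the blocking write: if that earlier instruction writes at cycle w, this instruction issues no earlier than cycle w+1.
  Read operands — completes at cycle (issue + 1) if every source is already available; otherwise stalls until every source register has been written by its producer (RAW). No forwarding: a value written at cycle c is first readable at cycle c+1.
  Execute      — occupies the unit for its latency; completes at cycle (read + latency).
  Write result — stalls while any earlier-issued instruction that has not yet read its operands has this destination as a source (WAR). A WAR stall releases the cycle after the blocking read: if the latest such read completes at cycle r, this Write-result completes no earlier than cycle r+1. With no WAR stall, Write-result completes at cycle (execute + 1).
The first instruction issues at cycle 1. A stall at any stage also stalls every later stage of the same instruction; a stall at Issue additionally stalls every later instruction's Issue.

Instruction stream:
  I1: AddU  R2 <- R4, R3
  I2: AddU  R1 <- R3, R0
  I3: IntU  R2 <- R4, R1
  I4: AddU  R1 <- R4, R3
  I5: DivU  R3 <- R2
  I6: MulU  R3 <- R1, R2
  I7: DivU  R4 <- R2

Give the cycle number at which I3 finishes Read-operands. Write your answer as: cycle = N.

t=1  I1 dispatched to AddU
t=2  I1 operands ready
t=4  I1 complete
t=5  R2←I1
t=6  I2 dispatched to AddU
t=7  I2 operands ready · I3 dispatched to IntU
t=9  I2 complete
t=10  R1←I2
t=11  I3 operands ready · I4 dispatched to AddU
t=12  I3 complete · I4 operands ready · I5 dispatched to DivU
t=13  R2←I3
t=14  I4 complete · I5 operands ready
t=15  R1←I4
t=21  I5 complete
t=22  R3←I5
t=23  I6 dispatched to MulU
t=24  I6 operands ready · I7 dispatched to DivU
t=25  I7 operands ready
t=27  I6 complete
t=28  R3←I6
t=32  I7 complete
t=33  R4←I7

cycle = 11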